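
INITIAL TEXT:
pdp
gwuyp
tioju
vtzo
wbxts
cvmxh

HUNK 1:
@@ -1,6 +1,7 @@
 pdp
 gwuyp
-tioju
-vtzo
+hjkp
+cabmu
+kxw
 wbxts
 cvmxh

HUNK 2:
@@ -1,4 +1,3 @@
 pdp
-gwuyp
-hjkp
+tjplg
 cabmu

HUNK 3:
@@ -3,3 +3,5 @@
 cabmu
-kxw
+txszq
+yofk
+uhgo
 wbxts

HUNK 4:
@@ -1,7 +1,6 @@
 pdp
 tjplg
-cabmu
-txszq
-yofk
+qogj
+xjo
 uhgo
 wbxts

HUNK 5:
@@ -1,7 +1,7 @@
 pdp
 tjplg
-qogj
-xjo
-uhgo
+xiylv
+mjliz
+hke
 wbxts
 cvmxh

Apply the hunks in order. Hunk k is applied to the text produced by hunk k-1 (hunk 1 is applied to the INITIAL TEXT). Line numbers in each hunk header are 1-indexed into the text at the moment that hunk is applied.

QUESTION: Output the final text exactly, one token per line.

Hunk 1: at line 1 remove [tioju,vtzo] add [hjkp,cabmu,kxw] -> 7 lines: pdp gwuyp hjkp cabmu kxw wbxts cvmxh
Hunk 2: at line 1 remove [gwuyp,hjkp] add [tjplg] -> 6 lines: pdp tjplg cabmu kxw wbxts cvmxh
Hunk 3: at line 3 remove [kxw] add [txszq,yofk,uhgo] -> 8 lines: pdp tjplg cabmu txszq yofk uhgo wbxts cvmxh
Hunk 4: at line 1 remove [cabmu,txszq,yofk] add [qogj,xjo] -> 7 lines: pdp tjplg qogj xjo uhgo wbxts cvmxh
Hunk 5: at line 1 remove [qogj,xjo,uhgo] add [xiylv,mjliz,hke] -> 7 lines: pdp tjplg xiylv mjliz hke wbxts cvmxh

Answer: pdp
tjplg
xiylv
mjliz
hke
wbxts
cvmxh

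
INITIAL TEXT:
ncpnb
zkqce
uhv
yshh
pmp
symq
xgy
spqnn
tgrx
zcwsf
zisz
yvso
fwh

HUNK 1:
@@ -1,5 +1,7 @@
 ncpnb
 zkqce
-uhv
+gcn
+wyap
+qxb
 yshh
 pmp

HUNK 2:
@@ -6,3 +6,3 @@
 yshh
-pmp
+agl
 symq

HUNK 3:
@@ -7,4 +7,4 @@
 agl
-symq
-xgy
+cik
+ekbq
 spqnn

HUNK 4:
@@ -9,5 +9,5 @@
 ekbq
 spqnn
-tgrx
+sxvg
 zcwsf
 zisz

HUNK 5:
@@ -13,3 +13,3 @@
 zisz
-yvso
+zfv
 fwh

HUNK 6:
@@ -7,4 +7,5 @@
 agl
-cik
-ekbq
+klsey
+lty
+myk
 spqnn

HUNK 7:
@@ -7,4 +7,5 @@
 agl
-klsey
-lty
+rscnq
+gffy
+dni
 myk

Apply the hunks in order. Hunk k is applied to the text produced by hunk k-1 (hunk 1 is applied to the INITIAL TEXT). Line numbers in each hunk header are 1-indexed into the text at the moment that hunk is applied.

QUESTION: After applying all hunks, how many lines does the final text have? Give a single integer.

Answer: 17

Derivation:
Hunk 1: at line 1 remove [uhv] add [gcn,wyap,qxb] -> 15 lines: ncpnb zkqce gcn wyap qxb yshh pmp symq xgy spqnn tgrx zcwsf zisz yvso fwh
Hunk 2: at line 6 remove [pmp] add [agl] -> 15 lines: ncpnb zkqce gcn wyap qxb yshh agl symq xgy spqnn tgrx zcwsf zisz yvso fwh
Hunk 3: at line 7 remove [symq,xgy] add [cik,ekbq] -> 15 lines: ncpnb zkqce gcn wyap qxb yshh agl cik ekbq spqnn tgrx zcwsf zisz yvso fwh
Hunk 4: at line 9 remove [tgrx] add [sxvg] -> 15 lines: ncpnb zkqce gcn wyap qxb yshh agl cik ekbq spqnn sxvg zcwsf zisz yvso fwh
Hunk 5: at line 13 remove [yvso] add [zfv] -> 15 lines: ncpnb zkqce gcn wyap qxb yshh agl cik ekbq spqnn sxvg zcwsf zisz zfv fwh
Hunk 6: at line 7 remove [cik,ekbq] add [klsey,lty,myk] -> 16 lines: ncpnb zkqce gcn wyap qxb yshh agl klsey lty myk spqnn sxvg zcwsf zisz zfv fwh
Hunk 7: at line 7 remove [klsey,lty] add [rscnq,gffy,dni] -> 17 lines: ncpnb zkqce gcn wyap qxb yshh agl rscnq gffy dni myk spqnn sxvg zcwsf zisz zfv fwh
Final line count: 17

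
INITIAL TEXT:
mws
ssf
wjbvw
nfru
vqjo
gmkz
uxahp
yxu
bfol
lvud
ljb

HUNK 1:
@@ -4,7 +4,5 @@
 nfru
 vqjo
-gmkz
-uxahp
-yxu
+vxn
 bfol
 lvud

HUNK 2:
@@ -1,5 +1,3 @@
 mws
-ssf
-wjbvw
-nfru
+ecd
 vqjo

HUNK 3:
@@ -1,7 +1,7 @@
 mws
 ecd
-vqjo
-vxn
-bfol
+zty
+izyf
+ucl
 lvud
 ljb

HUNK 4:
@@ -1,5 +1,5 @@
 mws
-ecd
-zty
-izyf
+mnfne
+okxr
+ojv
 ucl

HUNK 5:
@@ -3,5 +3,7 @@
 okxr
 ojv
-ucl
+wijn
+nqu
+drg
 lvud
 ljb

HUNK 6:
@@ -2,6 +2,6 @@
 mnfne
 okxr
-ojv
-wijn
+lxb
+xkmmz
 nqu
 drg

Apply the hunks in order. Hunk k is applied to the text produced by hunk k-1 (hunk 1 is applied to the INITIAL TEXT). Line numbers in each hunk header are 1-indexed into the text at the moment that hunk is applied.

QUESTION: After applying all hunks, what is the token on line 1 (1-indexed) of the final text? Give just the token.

Answer: mws

Derivation:
Hunk 1: at line 4 remove [gmkz,uxahp,yxu] add [vxn] -> 9 lines: mws ssf wjbvw nfru vqjo vxn bfol lvud ljb
Hunk 2: at line 1 remove [ssf,wjbvw,nfru] add [ecd] -> 7 lines: mws ecd vqjo vxn bfol lvud ljb
Hunk 3: at line 1 remove [vqjo,vxn,bfol] add [zty,izyf,ucl] -> 7 lines: mws ecd zty izyf ucl lvud ljb
Hunk 4: at line 1 remove [ecd,zty,izyf] add [mnfne,okxr,ojv] -> 7 lines: mws mnfne okxr ojv ucl lvud ljb
Hunk 5: at line 3 remove [ucl] add [wijn,nqu,drg] -> 9 lines: mws mnfne okxr ojv wijn nqu drg lvud ljb
Hunk 6: at line 2 remove [ojv,wijn] add [lxb,xkmmz] -> 9 lines: mws mnfne okxr lxb xkmmz nqu drg lvud ljb
Final line 1: mws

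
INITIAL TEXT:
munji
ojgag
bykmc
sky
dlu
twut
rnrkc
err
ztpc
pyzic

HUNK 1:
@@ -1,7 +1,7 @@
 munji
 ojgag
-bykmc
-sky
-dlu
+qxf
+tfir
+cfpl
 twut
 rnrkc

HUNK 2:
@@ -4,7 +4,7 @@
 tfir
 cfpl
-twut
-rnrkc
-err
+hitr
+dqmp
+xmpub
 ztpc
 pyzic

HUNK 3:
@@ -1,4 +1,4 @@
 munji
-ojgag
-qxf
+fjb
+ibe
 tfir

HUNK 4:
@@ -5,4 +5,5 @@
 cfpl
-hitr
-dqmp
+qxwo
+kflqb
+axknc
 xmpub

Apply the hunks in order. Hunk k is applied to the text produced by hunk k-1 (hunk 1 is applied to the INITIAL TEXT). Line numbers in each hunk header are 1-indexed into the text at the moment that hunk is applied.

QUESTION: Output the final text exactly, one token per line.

Hunk 1: at line 1 remove [bykmc,sky,dlu] add [qxf,tfir,cfpl] -> 10 lines: munji ojgag qxf tfir cfpl twut rnrkc err ztpc pyzic
Hunk 2: at line 4 remove [twut,rnrkc,err] add [hitr,dqmp,xmpub] -> 10 lines: munji ojgag qxf tfir cfpl hitr dqmp xmpub ztpc pyzic
Hunk 3: at line 1 remove [ojgag,qxf] add [fjb,ibe] -> 10 lines: munji fjb ibe tfir cfpl hitr dqmp xmpub ztpc pyzic
Hunk 4: at line 5 remove [hitr,dqmp] add [qxwo,kflqb,axknc] -> 11 lines: munji fjb ibe tfir cfpl qxwo kflqb axknc xmpub ztpc pyzic

Answer: munji
fjb
ibe
tfir
cfpl
qxwo
kflqb
axknc
xmpub
ztpc
pyzic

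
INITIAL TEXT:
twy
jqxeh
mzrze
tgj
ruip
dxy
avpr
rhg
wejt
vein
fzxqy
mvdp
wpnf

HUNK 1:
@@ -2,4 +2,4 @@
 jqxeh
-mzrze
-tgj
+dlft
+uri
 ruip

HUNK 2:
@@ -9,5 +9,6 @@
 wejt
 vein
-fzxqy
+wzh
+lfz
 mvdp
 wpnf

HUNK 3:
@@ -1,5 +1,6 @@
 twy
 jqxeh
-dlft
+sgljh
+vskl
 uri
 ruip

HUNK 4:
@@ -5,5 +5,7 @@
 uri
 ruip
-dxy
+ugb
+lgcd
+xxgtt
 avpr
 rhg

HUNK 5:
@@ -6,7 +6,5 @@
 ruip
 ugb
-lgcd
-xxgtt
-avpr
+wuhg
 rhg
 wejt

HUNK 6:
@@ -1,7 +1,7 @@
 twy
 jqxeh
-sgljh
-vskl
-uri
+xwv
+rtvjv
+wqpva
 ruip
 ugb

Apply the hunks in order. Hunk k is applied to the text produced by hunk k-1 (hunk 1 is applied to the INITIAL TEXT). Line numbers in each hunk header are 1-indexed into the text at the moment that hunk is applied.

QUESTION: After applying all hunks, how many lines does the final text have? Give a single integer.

Hunk 1: at line 2 remove [mzrze,tgj] add [dlft,uri] -> 13 lines: twy jqxeh dlft uri ruip dxy avpr rhg wejt vein fzxqy mvdp wpnf
Hunk 2: at line 9 remove [fzxqy] add [wzh,lfz] -> 14 lines: twy jqxeh dlft uri ruip dxy avpr rhg wejt vein wzh lfz mvdp wpnf
Hunk 3: at line 1 remove [dlft] add [sgljh,vskl] -> 15 lines: twy jqxeh sgljh vskl uri ruip dxy avpr rhg wejt vein wzh lfz mvdp wpnf
Hunk 4: at line 5 remove [dxy] add [ugb,lgcd,xxgtt] -> 17 lines: twy jqxeh sgljh vskl uri ruip ugb lgcd xxgtt avpr rhg wejt vein wzh lfz mvdp wpnf
Hunk 5: at line 6 remove [lgcd,xxgtt,avpr] add [wuhg] -> 15 lines: twy jqxeh sgljh vskl uri ruip ugb wuhg rhg wejt vein wzh lfz mvdp wpnf
Hunk 6: at line 1 remove [sgljh,vskl,uri] add [xwv,rtvjv,wqpva] -> 15 lines: twy jqxeh xwv rtvjv wqpva ruip ugb wuhg rhg wejt vein wzh lfz mvdp wpnf
Final line count: 15

Answer: 15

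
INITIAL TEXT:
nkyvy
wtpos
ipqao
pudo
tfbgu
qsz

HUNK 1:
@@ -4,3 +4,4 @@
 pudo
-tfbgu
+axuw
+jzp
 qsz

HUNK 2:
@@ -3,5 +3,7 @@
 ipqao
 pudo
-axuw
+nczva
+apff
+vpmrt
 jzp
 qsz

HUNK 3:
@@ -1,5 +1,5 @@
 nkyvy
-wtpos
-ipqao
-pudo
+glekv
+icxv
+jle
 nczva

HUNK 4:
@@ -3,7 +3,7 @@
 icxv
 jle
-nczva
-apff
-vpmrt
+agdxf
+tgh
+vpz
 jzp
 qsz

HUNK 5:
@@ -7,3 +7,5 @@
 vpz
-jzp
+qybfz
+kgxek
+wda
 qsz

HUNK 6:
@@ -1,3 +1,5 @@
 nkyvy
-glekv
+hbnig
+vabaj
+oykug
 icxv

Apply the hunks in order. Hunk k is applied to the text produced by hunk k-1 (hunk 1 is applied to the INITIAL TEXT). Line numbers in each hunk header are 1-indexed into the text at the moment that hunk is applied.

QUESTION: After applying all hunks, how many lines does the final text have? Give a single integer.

Hunk 1: at line 4 remove [tfbgu] add [axuw,jzp] -> 7 lines: nkyvy wtpos ipqao pudo axuw jzp qsz
Hunk 2: at line 3 remove [axuw] add [nczva,apff,vpmrt] -> 9 lines: nkyvy wtpos ipqao pudo nczva apff vpmrt jzp qsz
Hunk 3: at line 1 remove [wtpos,ipqao,pudo] add [glekv,icxv,jle] -> 9 lines: nkyvy glekv icxv jle nczva apff vpmrt jzp qsz
Hunk 4: at line 3 remove [nczva,apff,vpmrt] add [agdxf,tgh,vpz] -> 9 lines: nkyvy glekv icxv jle agdxf tgh vpz jzp qsz
Hunk 5: at line 7 remove [jzp] add [qybfz,kgxek,wda] -> 11 lines: nkyvy glekv icxv jle agdxf tgh vpz qybfz kgxek wda qsz
Hunk 6: at line 1 remove [glekv] add [hbnig,vabaj,oykug] -> 13 lines: nkyvy hbnig vabaj oykug icxv jle agdxf tgh vpz qybfz kgxek wda qsz
Final line count: 13

Answer: 13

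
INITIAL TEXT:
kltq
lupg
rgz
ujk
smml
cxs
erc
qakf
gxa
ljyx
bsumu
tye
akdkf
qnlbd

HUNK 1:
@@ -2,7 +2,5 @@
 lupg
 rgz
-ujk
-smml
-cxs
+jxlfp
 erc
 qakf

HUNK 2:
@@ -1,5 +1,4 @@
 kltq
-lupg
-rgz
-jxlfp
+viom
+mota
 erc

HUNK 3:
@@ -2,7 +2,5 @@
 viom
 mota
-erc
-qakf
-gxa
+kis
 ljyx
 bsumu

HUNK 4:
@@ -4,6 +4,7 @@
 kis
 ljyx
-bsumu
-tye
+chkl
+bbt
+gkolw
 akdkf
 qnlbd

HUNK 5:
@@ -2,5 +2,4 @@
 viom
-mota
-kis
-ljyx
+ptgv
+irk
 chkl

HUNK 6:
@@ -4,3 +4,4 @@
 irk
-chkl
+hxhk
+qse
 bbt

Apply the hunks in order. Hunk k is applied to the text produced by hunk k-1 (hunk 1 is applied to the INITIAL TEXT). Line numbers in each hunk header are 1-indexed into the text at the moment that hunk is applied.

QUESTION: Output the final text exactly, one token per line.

Hunk 1: at line 2 remove [ujk,smml,cxs] add [jxlfp] -> 12 lines: kltq lupg rgz jxlfp erc qakf gxa ljyx bsumu tye akdkf qnlbd
Hunk 2: at line 1 remove [lupg,rgz,jxlfp] add [viom,mota] -> 11 lines: kltq viom mota erc qakf gxa ljyx bsumu tye akdkf qnlbd
Hunk 3: at line 2 remove [erc,qakf,gxa] add [kis] -> 9 lines: kltq viom mota kis ljyx bsumu tye akdkf qnlbd
Hunk 4: at line 4 remove [bsumu,tye] add [chkl,bbt,gkolw] -> 10 lines: kltq viom mota kis ljyx chkl bbt gkolw akdkf qnlbd
Hunk 5: at line 2 remove [mota,kis,ljyx] add [ptgv,irk] -> 9 lines: kltq viom ptgv irk chkl bbt gkolw akdkf qnlbd
Hunk 6: at line 4 remove [chkl] add [hxhk,qse] -> 10 lines: kltq viom ptgv irk hxhk qse bbt gkolw akdkf qnlbd

Answer: kltq
viom
ptgv
irk
hxhk
qse
bbt
gkolw
akdkf
qnlbd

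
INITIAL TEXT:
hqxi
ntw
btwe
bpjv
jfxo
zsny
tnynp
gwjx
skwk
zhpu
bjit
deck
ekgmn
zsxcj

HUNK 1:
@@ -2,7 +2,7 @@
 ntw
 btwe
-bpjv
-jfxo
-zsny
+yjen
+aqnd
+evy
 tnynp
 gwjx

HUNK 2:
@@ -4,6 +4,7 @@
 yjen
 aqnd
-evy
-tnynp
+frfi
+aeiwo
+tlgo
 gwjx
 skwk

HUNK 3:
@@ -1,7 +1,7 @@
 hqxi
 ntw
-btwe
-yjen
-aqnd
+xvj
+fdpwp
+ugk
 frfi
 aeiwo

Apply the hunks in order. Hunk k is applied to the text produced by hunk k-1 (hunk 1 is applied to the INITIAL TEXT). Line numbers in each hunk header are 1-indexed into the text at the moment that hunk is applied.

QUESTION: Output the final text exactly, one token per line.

Hunk 1: at line 2 remove [bpjv,jfxo,zsny] add [yjen,aqnd,evy] -> 14 lines: hqxi ntw btwe yjen aqnd evy tnynp gwjx skwk zhpu bjit deck ekgmn zsxcj
Hunk 2: at line 4 remove [evy,tnynp] add [frfi,aeiwo,tlgo] -> 15 lines: hqxi ntw btwe yjen aqnd frfi aeiwo tlgo gwjx skwk zhpu bjit deck ekgmn zsxcj
Hunk 3: at line 1 remove [btwe,yjen,aqnd] add [xvj,fdpwp,ugk] -> 15 lines: hqxi ntw xvj fdpwp ugk frfi aeiwo tlgo gwjx skwk zhpu bjit deck ekgmn zsxcj

Answer: hqxi
ntw
xvj
fdpwp
ugk
frfi
aeiwo
tlgo
gwjx
skwk
zhpu
bjit
deck
ekgmn
zsxcj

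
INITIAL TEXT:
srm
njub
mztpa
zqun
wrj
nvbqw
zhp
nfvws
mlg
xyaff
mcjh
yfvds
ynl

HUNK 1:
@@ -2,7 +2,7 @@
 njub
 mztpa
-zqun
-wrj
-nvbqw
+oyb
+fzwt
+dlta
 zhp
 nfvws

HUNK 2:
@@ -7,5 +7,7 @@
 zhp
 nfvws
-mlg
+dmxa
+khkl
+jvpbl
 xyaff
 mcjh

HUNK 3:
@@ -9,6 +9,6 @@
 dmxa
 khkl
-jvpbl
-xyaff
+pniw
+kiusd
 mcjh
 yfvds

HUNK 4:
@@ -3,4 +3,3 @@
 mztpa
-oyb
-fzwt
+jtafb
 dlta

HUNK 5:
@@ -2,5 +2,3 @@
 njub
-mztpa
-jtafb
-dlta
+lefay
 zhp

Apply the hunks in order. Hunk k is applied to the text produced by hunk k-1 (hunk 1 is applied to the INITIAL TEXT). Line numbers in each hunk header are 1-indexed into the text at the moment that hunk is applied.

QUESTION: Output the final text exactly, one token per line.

Hunk 1: at line 2 remove [zqun,wrj,nvbqw] add [oyb,fzwt,dlta] -> 13 lines: srm njub mztpa oyb fzwt dlta zhp nfvws mlg xyaff mcjh yfvds ynl
Hunk 2: at line 7 remove [mlg] add [dmxa,khkl,jvpbl] -> 15 lines: srm njub mztpa oyb fzwt dlta zhp nfvws dmxa khkl jvpbl xyaff mcjh yfvds ynl
Hunk 3: at line 9 remove [jvpbl,xyaff] add [pniw,kiusd] -> 15 lines: srm njub mztpa oyb fzwt dlta zhp nfvws dmxa khkl pniw kiusd mcjh yfvds ynl
Hunk 4: at line 3 remove [oyb,fzwt] add [jtafb] -> 14 lines: srm njub mztpa jtafb dlta zhp nfvws dmxa khkl pniw kiusd mcjh yfvds ynl
Hunk 5: at line 2 remove [mztpa,jtafb,dlta] add [lefay] -> 12 lines: srm njub lefay zhp nfvws dmxa khkl pniw kiusd mcjh yfvds ynl

Answer: srm
njub
lefay
zhp
nfvws
dmxa
khkl
pniw
kiusd
mcjh
yfvds
ynl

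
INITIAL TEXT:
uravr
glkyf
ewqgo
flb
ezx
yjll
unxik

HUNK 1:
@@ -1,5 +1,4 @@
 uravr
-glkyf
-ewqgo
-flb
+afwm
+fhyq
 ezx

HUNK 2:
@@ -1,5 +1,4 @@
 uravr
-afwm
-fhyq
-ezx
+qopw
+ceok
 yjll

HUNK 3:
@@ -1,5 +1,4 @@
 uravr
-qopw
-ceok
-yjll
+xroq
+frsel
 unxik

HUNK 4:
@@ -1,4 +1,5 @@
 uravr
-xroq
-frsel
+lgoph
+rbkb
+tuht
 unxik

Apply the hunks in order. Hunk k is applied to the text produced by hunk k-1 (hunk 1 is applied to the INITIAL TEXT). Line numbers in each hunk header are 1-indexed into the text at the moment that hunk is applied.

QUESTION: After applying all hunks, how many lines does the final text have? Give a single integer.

Answer: 5

Derivation:
Hunk 1: at line 1 remove [glkyf,ewqgo,flb] add [afwm,fhyq] -> 6 lines: uravr afwm fhyq ezx yjll unxik
Hunk 2: at line 1 remove [afwm,fhyq,ezx] add [qopw,ceok] -> 5 lines: uravr qopw ceok yjll unxik
Hunk 3: at line 1 remove [qopw,ceok,yjll] add [xroq,frsel] -> 4 lines: uravr xroq frsel unxik
Hunk 4: at line 1 remove [xroq,frsel] add [lgoph,rbkb,tuht] -> 5 lines: uravr lgoph rbkb tuht unxik
Final line count: 5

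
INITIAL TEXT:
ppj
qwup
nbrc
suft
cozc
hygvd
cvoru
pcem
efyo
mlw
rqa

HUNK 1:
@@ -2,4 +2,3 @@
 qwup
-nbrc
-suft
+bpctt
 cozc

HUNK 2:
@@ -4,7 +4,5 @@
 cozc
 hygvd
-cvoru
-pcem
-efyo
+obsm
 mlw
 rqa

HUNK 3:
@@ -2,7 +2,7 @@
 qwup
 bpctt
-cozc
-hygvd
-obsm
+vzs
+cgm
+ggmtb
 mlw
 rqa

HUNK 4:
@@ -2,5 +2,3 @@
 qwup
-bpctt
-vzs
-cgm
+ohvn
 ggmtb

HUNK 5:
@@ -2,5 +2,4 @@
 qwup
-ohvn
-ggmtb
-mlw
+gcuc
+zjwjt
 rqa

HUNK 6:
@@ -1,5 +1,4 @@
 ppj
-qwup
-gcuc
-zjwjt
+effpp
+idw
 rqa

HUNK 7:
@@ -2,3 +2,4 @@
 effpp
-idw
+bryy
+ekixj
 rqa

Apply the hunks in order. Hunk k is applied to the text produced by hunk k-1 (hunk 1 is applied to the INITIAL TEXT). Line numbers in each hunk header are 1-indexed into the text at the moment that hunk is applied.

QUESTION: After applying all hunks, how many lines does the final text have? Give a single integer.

Hunk 1: at line 2 remove [nbrc,suft] add [bpctt] -> 10 lines: ppj qwup bpctt cozc hygvd cvoru pcem efyo mlw rqa
Hunk 2: at line 4 remove [cvoru,pcem,efyo] add [obsm] -> 8 lines: ppj qwup bpctt cozc hygvd obsm mlw rqa
Hunk 3: at line 2 remove [cozc,hygvd,obsm] add [vzs,cgm,ggmtb] -> 8 lines: ppj qwup bpctt vzs cgm ggmtb mlw rqa
Hunk 4: at line 2 remove [bpctt,vzs,cgm] add [ohvn] -> 6 lines: ppj qwup ohvn ggmtb mlw rqa
Hunk 5: at line 2 remove [ohvn,ggmtb,mlw] add [gcuc,zjwjt] -> 5 lines: ppj qwup gcuc zjwjt rqa
Hunk 6: at line 1 remove [qwup,gcuc,zjwjt] add [effpp,idw] -> 4 lines: ppj effpp idw rqa
Hunk 7: at line 2 remove [idw] add [bryy,ekixj] -> 5 lines: ppj effpp bryy ekixj rqa
Final line count: 5

Answer: 5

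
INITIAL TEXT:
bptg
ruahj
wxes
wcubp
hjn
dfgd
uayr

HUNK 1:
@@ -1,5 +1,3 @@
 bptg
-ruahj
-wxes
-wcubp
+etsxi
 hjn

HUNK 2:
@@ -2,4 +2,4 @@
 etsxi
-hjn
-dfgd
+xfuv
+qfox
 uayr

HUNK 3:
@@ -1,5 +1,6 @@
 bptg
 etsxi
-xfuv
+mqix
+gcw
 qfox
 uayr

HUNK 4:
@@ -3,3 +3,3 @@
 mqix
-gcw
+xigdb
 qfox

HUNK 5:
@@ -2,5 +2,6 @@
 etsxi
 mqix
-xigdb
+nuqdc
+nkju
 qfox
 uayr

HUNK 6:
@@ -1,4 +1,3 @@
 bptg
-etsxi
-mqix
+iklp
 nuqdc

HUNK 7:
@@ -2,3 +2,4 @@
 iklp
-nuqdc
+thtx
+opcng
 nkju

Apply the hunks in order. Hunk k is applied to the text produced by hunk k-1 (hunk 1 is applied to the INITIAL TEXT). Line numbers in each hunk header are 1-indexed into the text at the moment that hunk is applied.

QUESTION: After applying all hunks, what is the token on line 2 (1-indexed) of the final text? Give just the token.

Answer: iklp

Derivation:
Hunk 1: at line 1 remove [ruahj,wxes,wcubp] add [etsxi] -> 5 lines: bptg etsxi hjn dfgd uayr
Hunk 2: at line 2 remove [hjn,dfgd] add [xfuv,qfox] -> 5 lines: bptg etsxi xfuv qfox uayr
Hunk 3: at line 1 remove [xfuv] add [mqix,gcw] -> 6 lines: bptg etsxi mqix gcw qfox uayr
Hunk 4: at line 3 remove [gcw] add [xigdb] -> 6 lines: bptg etsxi mqix xigdb qfox uayr
Hunk 5: at line 2 remove [xigdb] add [nuqdc,nkju] -> 7 lines: bptg etsxi mqix nuqdc nkju qfox uayr
Hunk 6: at line 1 remove [etsxi,mqix] add [iklp] -> 6 lines: bptg iklp nuqdc nkju qfox uayr
Hunk 7: at line 2 remove [nuqdc] add [thtx,opcng] -> 7 lines: bptg iklp thtx opcng nkju qfox uayr
Final line 2: iklp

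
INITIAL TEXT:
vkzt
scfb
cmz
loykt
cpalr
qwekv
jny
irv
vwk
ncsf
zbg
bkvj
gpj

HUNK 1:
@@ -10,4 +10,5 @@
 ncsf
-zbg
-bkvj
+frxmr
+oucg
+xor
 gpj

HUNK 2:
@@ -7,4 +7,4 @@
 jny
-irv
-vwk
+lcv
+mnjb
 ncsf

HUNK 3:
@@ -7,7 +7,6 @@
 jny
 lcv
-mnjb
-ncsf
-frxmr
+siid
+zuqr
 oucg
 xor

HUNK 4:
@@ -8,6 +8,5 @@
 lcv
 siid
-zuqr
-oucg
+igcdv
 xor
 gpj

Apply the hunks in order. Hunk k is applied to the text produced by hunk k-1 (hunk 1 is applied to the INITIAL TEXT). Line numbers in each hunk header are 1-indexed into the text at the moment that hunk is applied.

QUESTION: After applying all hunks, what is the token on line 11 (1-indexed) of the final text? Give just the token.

Hunk 1: at line 10 remove [zbg,bkvj] add [frxmr,oucg,xor] -> 14 lines: vkzt scfb cmz loykt cpalr qwekv jny irv vwk ncsf frxmr oucg xor gpj
Hunk 2: at line 7 remove [irv,vwk] add [lcv,mnjb] -> 14 lines: vkzt scfb cmz loykt cpalr qwekv jny lcv mnjb ncsf frxmr oucg xor gpj
Hunk 3: at line 7 remove [mnjb,ncsf,frxmr] add [siid,zuqr] -> 13 lines: vkzt scfb cmz loykt cpalr qwekv jny lcv siid zuqr oucg xor gpj
Hunk 4: at line 8 remove [zuqr,oucg] add [igcdv] -> 12 lines: vkzt scfb cmz loykt cpalr qwekv jny lcv siid igcdv xor gpj
Final line 11: xor

Answer: xor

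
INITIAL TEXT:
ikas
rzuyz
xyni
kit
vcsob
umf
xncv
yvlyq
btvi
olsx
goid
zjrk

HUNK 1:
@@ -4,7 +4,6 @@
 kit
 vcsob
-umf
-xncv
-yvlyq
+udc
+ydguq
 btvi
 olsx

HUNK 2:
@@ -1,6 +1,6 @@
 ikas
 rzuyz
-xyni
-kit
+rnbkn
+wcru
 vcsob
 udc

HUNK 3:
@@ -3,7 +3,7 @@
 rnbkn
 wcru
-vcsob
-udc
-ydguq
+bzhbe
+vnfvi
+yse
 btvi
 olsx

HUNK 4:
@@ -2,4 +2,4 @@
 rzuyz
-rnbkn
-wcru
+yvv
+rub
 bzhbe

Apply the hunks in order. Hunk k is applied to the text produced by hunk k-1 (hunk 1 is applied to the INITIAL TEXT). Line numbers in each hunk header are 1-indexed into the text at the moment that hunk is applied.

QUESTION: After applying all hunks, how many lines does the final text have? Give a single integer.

Hunk 1: at line 4 remove [umf,xncv,yvlyq] add [udc,ydguq] -> 11 lines: ikas rzuyz xyni kit vcsob udc ydguq btvi olsx goid zjrk
Hunk 2: at line 1 remove [xyni,kit] add [rnbkn,wcru] -> 11 lines: ikas rzuyz rnbkn wcru vcsob udc ydguq btvi olsx goid zjrk
Hunk 3: at line 3 remove [vcsob,udc,ydguq] add [bzhbe,vnfvi,yse] -> 11 lines: ikas rzuyz rnbkn wcru bzhbe vnfvi yse btvi olsx goid zjrk
Hunk 4: at line 2 remove [rnbkn,wcru] add [yvv,rub] -> 11 lines: ikas rzuyz yvv rub bzhbe vnfvi yse btvi olsx goid zjrk
Final line count: 11

Answer: 11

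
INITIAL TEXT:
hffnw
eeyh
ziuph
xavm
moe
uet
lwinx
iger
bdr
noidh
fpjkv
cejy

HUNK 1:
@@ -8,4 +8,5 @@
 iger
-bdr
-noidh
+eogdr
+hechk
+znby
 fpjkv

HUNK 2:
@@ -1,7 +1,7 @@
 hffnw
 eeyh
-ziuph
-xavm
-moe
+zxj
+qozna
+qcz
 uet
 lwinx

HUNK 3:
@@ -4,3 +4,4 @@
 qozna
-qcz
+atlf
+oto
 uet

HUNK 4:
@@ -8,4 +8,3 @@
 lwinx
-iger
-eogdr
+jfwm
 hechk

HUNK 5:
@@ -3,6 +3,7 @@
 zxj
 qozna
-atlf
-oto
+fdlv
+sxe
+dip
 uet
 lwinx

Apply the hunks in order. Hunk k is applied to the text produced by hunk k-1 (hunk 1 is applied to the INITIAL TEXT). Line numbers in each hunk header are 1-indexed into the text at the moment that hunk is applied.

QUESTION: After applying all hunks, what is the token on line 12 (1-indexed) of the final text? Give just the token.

Answer: znby

Derivation:
Hunk 1: at line 8 remove [bdr,noidh] add [eogdr,hechk,znby] -> 13 lines: hffnw eeyh ziuph xavm moe uet lwinx iger eogdr hechk znby fpjkv cejy
Hunk 2: at line 1 remove [ziuph,xavm,moe] add [zxj,qozna,qcz] -> 13 lines: hffnw eeyh zxj qozna qcz uet lwinx iger eogdr hechk znby fpjkv cejy
Hunk 3: at line 4 remove [qcz] add [atlf,oto] -> 14 lines: hffnw eeyh zxj qozna atlf oto uet lwinx iger eogdr hechk znby fpjkv cejy
Hunk 4: at line 8 remove [iger,eogdr] add [jfwm] -> 13 lines: hffnw eeyh zxj qozna atlf oto uet lwinx jfwm hechk znby fpjkv cejy
Hunk 5: at line 3 remove [atlf,oto] add [fdlv,sxe,dip] -> 14 lines: hffnw eeyh zxj qozna fdlv sxe dip uet lwinx jfwm hechk znby fpjkv cejy
Final line 12: znby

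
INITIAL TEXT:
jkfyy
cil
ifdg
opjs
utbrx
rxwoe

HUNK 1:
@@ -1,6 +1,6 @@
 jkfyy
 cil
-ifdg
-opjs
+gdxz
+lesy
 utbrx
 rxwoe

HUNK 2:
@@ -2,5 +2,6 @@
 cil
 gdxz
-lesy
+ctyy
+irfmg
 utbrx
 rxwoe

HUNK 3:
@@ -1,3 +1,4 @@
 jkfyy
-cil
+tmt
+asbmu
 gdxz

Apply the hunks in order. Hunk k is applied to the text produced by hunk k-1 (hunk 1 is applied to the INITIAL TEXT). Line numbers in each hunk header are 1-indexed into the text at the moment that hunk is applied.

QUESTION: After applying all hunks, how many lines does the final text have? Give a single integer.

Answer: 8

Derivation:
Hunk 1: at line 1 remove [ifdg,opjs] add [gdxz,lesy] -> 6 lines: jkfyy cil gdxz lesy utbrx rxwoe
Hunk 2: at line 2 remove [lesy] add [ctyy,irfmg] -> 7 lines: jkfyy cil gdxz ctyy irfmg utbrx rxwoe
Hunk 3: at line 1 remove [cil] add [tmt,asbmu] -> 8 lines: jkfyy tmt asbmu gdxz ctyy irfmg utbrx rxwoe
Final line count: 8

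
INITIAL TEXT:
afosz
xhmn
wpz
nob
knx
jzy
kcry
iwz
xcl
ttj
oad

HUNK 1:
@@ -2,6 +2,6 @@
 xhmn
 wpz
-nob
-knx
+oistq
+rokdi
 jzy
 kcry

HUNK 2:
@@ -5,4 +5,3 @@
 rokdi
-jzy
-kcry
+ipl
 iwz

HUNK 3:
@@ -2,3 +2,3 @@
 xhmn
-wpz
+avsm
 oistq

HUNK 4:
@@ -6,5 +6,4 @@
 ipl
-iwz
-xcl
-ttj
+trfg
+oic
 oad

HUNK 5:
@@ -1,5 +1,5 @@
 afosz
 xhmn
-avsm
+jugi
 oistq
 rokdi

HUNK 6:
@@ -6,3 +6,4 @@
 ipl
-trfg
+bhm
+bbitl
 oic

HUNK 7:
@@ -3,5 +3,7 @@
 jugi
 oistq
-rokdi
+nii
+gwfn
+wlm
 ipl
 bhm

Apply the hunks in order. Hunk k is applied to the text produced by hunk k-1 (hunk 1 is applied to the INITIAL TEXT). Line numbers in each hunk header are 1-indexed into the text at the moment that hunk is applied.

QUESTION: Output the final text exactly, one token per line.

Answer: afosz
xhmn
jugi
oistq
nii
gwfn
wlm
ipl
bhm
bbitl
oic
oad

Derivation:
Hunk 1: at line 2 remove [nob,knx] add [oistq,rokdi] -> 11 lines: afosz xhmn wpz oistq rokdi jzy kcry iwz xcl ttj oad
Hunk 2: at line 5 remove [jzy,kcry] add [ipl] -> 10 lines: afosz xhmn wpz oistq rokdi ipl iwz xcl ttj oad
Hunk 3: at line 2 remove [wpz] add [avsm] -> 10 lines: afosz xhmn avsm oistq rokdi ipl iwz xcl ttj oad
Hunk 4: at line 6 remove [iwz,xcl,ttj] add [trfg,oic] -> 9 lines: afosz xhmn avsm oistq rokdi ipl trfg oic oad
Hunk 5: at line 1 remove [avsm] add [jugi] -> 9 lines: afosz xhmn jugi oistq rokdi ipl trfg oic oad
Hunk 6: at line 6 remove [trfg] add [bhm,bbitl] -> 10 lines: afosz xhmn jugi oistq rokdi ipl bhm bbitl oic oad
Hunk 7: at line 3 remove [rokdi] add [nii,gwfn,wlm] -> 12 lines: afosz xhmn jugi oistq nii gwfn wlm ipl bhm bbitl oic oad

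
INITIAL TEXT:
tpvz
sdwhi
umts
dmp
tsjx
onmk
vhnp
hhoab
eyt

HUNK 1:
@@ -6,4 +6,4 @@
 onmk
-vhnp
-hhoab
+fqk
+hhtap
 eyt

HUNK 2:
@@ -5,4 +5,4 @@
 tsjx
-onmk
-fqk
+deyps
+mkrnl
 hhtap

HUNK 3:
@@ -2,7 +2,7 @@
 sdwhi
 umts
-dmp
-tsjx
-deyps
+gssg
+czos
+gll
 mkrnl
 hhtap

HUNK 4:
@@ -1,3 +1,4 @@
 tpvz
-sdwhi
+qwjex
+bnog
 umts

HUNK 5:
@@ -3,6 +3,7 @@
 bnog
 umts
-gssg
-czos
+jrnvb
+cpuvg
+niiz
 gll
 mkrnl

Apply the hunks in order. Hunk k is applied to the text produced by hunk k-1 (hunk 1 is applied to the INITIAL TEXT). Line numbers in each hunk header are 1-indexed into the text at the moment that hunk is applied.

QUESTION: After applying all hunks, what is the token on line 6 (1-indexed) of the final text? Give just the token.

Answer: cpuvg

Derivation:
Hunk 1: at line 6 remove [vhnp,hhoab] add [fqk,hhtap] -> 9 lines: tpvz sdwhi umts dmp tsjx onmk fqk hhtap eyt
Hunk 2: at line 5 remove [onmk,fqk] add [deyps,mkrnl] -> 9 lines: tpvz sdwhi umts dmp tsjx deyps mkrnl hhtap eyt
Hunk 3: at line 2 remove [dmp,tsjx,deyps] add [gssg,czos,gll] -> 9 lines: tpvz sdwhi umts gssg czos gll mkrnl hhtap eyt
Hunk 4: at line 1 remove [sdwhi] add [qwjex,bnog] -> 10 lines: tpvz qwjex bnog umts gssg czos gll mkrnl hhtap eyt
Hunk 5: at line 3 remove [gssg,czos] add [jrnvb,cpuvg,niiz] -> 11 lines: tpvz qwjex bnog umts jrnvb cpuvg niiz gll mkrnl hhtap eyt
Final line 6: cpuvg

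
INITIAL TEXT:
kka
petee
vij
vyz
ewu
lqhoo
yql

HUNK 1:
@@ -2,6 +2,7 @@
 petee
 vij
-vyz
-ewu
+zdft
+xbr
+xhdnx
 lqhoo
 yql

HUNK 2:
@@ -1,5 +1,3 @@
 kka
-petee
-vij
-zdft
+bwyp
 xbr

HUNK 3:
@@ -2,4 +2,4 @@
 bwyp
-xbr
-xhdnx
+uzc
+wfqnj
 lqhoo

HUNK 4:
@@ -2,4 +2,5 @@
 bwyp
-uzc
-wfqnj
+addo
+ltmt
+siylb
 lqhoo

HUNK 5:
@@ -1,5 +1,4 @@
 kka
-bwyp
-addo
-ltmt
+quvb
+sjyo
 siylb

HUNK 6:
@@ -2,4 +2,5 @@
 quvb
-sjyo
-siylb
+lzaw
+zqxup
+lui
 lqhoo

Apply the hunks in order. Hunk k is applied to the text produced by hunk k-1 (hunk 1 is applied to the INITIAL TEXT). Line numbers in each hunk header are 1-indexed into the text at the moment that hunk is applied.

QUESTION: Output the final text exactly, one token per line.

Hunk 1: at line 2 remove [vyz,ewu] add [zdft,xbr,xhdnx] -> 8 lines: kka petee vij zdft xbr xhdnx lqhoo yql
Hunk 2: at line 1 remove [petee,vij,zdft] add [bwyp] -> 6 lines: kka bwyp xbr xhdnx lqhoo yql
Hunk 3: at line 2 remove [xbr,xhdnx] add [uzc,wfqnj] -> 6 lines: kka bwyp uzc wfqnj lqhoo yql
Hunk 4: at line 2 remove [uzc,wfqnj] add [addo,ltmt,siylb] -> 7 lines: kka bwyp addo ltmt siylb lqhoo yql
Hunk 5: at line 1 remove [bwyp,addo,ltmt] add [quvb,sjyo] -> 6 lines: kka quvb sjyo siylb lqhoo yql
Hunk 6: at line 2 remove [sjyo,siylb] add [lzaw,zqxup,lui] -> 7 lines: kka quvb lzaw zqxup lui lqhoo yql

Answer: kka
quvb
lzaw
zqxup
lui
lqhoo
yql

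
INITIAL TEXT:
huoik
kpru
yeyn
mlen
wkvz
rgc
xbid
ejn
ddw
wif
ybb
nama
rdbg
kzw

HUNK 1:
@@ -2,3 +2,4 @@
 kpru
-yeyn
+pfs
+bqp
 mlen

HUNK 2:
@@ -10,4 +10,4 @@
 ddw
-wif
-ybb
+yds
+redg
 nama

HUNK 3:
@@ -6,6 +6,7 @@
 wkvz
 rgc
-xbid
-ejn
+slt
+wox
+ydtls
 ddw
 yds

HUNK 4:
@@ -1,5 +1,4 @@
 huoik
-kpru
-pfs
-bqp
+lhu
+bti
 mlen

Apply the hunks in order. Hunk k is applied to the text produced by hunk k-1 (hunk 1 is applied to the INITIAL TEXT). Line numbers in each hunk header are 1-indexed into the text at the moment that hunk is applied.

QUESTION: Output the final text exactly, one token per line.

Answer: huoik
lhu
bti
mlen
wkvz
rgc
slt
wox
ydtls
ddw
yds
redg
nama
rdbg
kzw

Derivation:
Hunk 1: at line 2 remove [yeyn] add [pfs,bqp] -> 15 lines: huoik kpru pfs bqp mlen wkvz rgc xbid ejn ddw wif ybb nama rdbg kzw
Hunk 2: at line 10 remove [wif,ybb] add [yds,redg] -> 15 lines: huoik kpru pfs bqp mlen wkvz rgc xbid ejn ddw yds redg nama rdbg kzw
Hunk 3: at line 6 remove [xbid,ejn] add [slt,wox,ydtls] -> 16 lines: huoik kpru pfs bqp mlen wkvz rgc slt wox ydtls ddw yds redg nama rdbg kzw
Hunk 4: at line 1 remove [kpru,pfs,bqp] add [lhu,bti] -> 15 lines: huoik lhu bti mlen wkvz rgc slt wox ydtls ddw yds redg nama rdbg kzw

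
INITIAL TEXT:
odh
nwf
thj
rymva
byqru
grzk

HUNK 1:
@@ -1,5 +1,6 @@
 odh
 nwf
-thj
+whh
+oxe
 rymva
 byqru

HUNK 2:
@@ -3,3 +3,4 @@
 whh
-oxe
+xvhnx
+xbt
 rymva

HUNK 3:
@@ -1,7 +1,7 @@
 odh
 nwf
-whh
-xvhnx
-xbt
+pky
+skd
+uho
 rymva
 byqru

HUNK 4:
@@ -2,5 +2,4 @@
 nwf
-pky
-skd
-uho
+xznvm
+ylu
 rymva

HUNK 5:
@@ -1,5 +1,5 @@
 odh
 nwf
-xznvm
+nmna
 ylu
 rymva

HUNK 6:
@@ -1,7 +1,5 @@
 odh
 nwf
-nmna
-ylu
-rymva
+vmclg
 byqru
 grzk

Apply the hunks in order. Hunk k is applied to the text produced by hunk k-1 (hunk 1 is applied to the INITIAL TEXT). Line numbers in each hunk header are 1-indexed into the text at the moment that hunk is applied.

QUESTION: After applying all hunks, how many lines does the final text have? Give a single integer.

Answer: 5

Derivation:
Hunk 1: at line 1 remove [thj] add [whh,oxe] -> 7 lines: odh nwf whh oxe rymva byqru grzk
Hunk 2: at line 3 remove [oxe] add [xvhnx,xbt] -> 8 lines: odh nwf whh xvhnx xbt rymva byqru grzk
Hunk 3: at line 1 remove [whh,xvhnx,xbt] add [pky,skd,uho] -> 8 lines: odh nwf pky skd uho rymva byqru grzk
Hunk 4: at line 2 remove [pky,skd,uho] add [xznvm,ylu] -> 7 lines: odh nwf xznvm ylu rymva byqru grzk
Hunk 5: at line 1 remove [xznvm] add [nmna] -> 7 lines: odh nwf nmna ylu rymva byqru grzk
Hunk 6: at line 1 remove [nmna,ylu,rymva] add [vmclg] -> 5 lines: odh nwf vmclg byqru grzk
Final line count: 5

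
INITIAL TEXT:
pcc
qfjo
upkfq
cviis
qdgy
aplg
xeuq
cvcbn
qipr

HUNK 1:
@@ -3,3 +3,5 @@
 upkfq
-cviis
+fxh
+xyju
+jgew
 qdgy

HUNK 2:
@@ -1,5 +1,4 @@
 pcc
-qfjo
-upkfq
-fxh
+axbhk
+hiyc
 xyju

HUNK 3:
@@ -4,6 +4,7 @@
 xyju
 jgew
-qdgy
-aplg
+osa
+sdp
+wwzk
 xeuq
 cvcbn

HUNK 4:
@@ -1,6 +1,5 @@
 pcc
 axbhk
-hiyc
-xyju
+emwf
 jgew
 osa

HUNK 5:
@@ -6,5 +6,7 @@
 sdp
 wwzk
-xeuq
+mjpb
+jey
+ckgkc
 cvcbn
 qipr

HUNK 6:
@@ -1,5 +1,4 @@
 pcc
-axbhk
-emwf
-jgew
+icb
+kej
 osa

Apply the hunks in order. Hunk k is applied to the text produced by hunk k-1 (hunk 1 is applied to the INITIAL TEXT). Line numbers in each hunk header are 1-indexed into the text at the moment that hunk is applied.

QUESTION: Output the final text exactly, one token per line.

Answer: pcc
icb
kej
osa
sdp
wwzk
mjpb
jey
ckgkc
cvcbn
qipr

Derivation:
Hunk 1: at line 3 remove [cviis] add [fxh,xyju,jgew] -> 11 lines: pcc qfjo upkfq fxh xyju jgew qdgy aplg xeuq cvcbn qipr
Hunk 2: at line 1 remove [qfjo,upkfq,fxh] add [axbhk,hiyc] -> 10 lines: pcc axbhk hiyc xyju jgew qdgy aplg xeuq cvcbn qipr
Hunk 3: at line 4 remove [qdgy,aplg] add [osa,sdp,wwzk] -> 11 lines: pcc axbhk hiyc xyju jgew osa sdp wwzk xeuq cvcbn qipr
Hunk 4: at line 1 remove [hiyc,xyju] add [emwf] -> 10 lines: pcc axbhk emwf jgew osa sdp wwzk xeuq cvcbn qipr
Hunk 5: at line 6 remove [xeuq] add [mjpb,jey,ckgkc] -> 12 lines: pcc axbhk emwf jgew osa sdp wwzk mjpb jey ckgkc cvcbn qipr
Hunk 6: at line 1 remove [axbhk,emwf,jgew] add [icb,kej] -> 11 lines: pcc icb kej osa sdp wwzk mjpb jey ckgkc cvcbn qipr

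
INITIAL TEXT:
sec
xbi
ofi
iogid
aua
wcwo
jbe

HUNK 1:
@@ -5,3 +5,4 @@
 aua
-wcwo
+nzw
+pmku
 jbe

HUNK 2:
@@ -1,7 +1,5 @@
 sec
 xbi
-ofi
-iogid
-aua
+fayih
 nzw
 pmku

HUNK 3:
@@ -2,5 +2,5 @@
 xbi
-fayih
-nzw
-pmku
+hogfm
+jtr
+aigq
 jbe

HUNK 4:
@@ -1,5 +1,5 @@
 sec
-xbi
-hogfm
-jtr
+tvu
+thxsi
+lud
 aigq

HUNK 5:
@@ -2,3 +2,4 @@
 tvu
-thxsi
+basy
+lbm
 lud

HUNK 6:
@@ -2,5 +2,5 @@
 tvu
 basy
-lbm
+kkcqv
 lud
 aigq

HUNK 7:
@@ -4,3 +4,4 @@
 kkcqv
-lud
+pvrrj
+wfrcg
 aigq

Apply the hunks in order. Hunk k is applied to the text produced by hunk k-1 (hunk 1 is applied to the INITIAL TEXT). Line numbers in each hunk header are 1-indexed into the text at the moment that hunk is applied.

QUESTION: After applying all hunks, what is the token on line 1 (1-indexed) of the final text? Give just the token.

Answer: sec

Derivation:
Hunk 1: at line 5 remove [wcwo] add [nzw,pmku] -> 8 lines: sec xbi ofi iogid aua nzw pmku jbe
Hunk 2: at line 1 remove [ofi,iogid,aua] add [fayih] -> 6 lines: sec xbi fayih nzw pmku jbe
Hunk 3: at line 2 remove [fayih,nzw,pmku] add [hogfm,jtr,aigq] -> 6 lines: sec xbi hogfm jtr aigq jbe
Hunk 4: at line 1 remove [xbi,hogfm,jtr] add [tvu,thxsi,lud] -> 6 lines: sec tvu thxsi lud aigq jbe
Hunk 5: at line 2 remove [thxsi] add [basy,lbm] -> 7 lines: sec tvu basy lbm lud aigq jbe
Hunk 6: at line 2 remove [lbm] add [kkcqv] -> 7 lines: sec tvu basy kkcqv lud aigq jbe
Hunk 7: at line 4 remove [lud] add [pvrrj,wfrcg] -> 8 lines: sec tvu basy kkcqv pvrrj wfrcg aigq jbe
Final line 1: sec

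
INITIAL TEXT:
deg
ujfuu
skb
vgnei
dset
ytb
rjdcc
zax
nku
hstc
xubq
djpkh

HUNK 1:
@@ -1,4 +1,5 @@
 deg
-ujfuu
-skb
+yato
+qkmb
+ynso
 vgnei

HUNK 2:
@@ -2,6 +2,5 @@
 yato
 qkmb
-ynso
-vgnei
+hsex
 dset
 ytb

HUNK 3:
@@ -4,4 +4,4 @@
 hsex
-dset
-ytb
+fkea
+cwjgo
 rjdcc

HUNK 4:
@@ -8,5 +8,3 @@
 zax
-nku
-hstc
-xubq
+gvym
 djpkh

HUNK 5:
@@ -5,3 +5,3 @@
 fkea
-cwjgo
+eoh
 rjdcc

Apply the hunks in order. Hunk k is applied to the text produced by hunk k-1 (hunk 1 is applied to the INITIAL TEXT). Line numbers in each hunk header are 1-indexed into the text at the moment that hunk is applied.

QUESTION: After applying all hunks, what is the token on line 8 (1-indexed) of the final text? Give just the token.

Answer: zax

Derivation:
Hunk 1: at line 1 remove [ujfuu,skb] add [yato,qkmb,ynso] -> 13 lines: deg yato qkmb ynso vgnei dset ytb rjdcc zax nku hstc xubq djpkh
Hunk 2: at line 2 remove [ynso,vgnei] add [hsex] -> 12 lines: deg yato qkmb hsex dset ytb rjdcc zax nku hstc xubq djpkh
Hunk 3: at line 4 remove [dset,ytb] add [fkea,cwjgo] -> 12 lines: deg yato qkmb hsex fkea cwjgo rjdcc zax nku hstc xubq djpkh
Hunk 4: at line 8 remove [nku,hstc,xubq] add [gvym] -> 10 lines: deg yato qkmb hsex fkea cwjgo rjdcc zax gvym djpkh
Hunk 5: at line 5 remove [cwjgo] add [eoh] -> 10 lines: deg yato qkmb hsex fkea eoh rjdcc zax gvym djpkh
Final line 8: zax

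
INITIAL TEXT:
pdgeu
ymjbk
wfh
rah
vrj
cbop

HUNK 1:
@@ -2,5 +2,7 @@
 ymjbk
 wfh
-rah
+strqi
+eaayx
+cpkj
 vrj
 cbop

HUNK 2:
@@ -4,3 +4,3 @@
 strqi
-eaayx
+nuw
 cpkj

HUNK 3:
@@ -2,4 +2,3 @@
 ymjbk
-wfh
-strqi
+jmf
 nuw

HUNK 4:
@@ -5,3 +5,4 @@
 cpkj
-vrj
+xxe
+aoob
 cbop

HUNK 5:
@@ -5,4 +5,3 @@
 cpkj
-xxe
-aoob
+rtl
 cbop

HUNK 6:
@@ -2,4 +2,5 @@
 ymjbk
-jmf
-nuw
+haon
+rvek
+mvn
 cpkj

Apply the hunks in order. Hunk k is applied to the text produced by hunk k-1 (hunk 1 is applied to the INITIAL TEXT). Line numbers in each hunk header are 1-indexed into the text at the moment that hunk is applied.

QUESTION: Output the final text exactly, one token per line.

Answer: pdgeu
ymjbk
haon
rvek
mvn
cpkj
rtl
cbop

Derivation:
Hunk 1: at line 2 remove [rah] add [strqi,eaayx,cpkj] -> 8 lines: pdgeu ymjbk wfh strqi eaayx cpkj vrj cbop
Hunk 2: at line 4 remove [eaayx] add [nuw] -> 8 lines: pdgeu ymjbk wfh strqi nuw cpkj vrj cbop
Hunk 3: at line 2 remove [wfh,strqi] add [jmf] -> 7 lines: pdgeu ymjbk jmf nuw cpkj vrj cbop
Hunk 4: at line 5 remove [vrj] add [xxe,aoob] -> 8 lines: pdgeu ymjbk jmf nuw cpkj xxe aoob cbop
Hunk 5: at line 5 remove [xxe,aoob] add [rtl] -> 7 lines: pdgeu ymjbk jmf nuw cpkj rtl cbop
Hunk 6: at line 2 remove [jmf,nuw] add [haon,rvek,mvn] -> 8 lines: pdgeu ymjbk haon rvek mvn cpkj rtl cbop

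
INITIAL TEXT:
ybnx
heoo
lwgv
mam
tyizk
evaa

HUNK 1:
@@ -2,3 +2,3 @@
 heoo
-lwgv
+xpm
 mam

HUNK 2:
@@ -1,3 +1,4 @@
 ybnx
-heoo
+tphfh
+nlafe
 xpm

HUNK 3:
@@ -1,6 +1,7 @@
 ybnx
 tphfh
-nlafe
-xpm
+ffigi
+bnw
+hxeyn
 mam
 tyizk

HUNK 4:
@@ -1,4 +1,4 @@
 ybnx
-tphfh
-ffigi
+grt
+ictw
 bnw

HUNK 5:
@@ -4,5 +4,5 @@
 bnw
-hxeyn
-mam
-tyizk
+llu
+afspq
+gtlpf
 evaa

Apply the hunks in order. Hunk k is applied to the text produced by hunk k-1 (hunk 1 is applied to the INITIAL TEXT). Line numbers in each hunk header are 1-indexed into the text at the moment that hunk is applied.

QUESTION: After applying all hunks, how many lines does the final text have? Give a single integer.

Answer: 8

Derivation:
Hunk 1: at line 2 remove [lwgv] add [xpm] -> 6 lines: ybnx heoo xpm mam tyizk evaa
Hunk 2: at line 1 remove [heoo] add [tphfh,nlafe] -> 7 lines: ybnx tphfh nlafe xpm mam tyizk evaa
Hunk 3: at line 1 remove [nlafe,xpm] add [ffigi,bnw,hxeyn] -> 8 lines: ybnx tphfh ffigi bnw hxeyn mam tyizk evaa
Hunk 4: at line 1 remove [tphfh,ffigi] add [grt,ictw] -> 8 lines: ybnx grt ictw bnw hxeyn mam tyizk evaa
Hunk 5: at line 4 remove [hxeyn,mam,tyizk] add [llu,afspq,gtlpf] -> 8 lines: ybnx grt ictw bnw llu afspq gtlpf evaa
Final line count: 8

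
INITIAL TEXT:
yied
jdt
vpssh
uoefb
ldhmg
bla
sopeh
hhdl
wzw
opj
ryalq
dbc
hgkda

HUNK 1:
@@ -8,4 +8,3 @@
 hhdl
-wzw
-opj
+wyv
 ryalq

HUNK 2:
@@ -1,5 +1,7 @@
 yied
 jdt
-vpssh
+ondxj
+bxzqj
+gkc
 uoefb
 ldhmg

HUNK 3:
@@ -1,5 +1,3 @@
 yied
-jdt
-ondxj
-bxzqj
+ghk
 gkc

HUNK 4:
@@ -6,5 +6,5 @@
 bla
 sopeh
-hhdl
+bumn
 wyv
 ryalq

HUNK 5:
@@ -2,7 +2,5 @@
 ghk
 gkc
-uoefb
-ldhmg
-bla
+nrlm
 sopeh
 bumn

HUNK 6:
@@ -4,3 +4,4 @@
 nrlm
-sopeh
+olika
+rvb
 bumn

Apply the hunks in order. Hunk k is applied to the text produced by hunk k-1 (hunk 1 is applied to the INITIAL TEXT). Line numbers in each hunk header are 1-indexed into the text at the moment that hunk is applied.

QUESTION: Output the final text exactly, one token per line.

Answer: yied
ghk
gkc
nrlm
olika
rvb
bumn
wyv
ryalq
dbc
hgkda

Derivation:
Hunk 1: at line 8 remove [wzw,opj] add [wyv] -> 12 lines: yied jdt vpssh uoefb ldhmg bla sopeh hhdl wyv ryalq dbc hgkda
Hunk 2: at line 1 remove [vpssh] add [ondxj,bxzqj,gkc] -> 14 lines: yied jdt ondxj bxzqj gkc uoefb ldhmg bla sopeh hhdl wyv ryalq dbc hgkda
Hunk 3: at line 1 remove [jdt,ondxj,bxzqj] add [ghk] -> 12 lines: yied ghk gkc uoefb ldhmg bla sopeh hhdl wyv ryalq dbc hgkda
Hunk 4: at line 6 remove [hhdl] add [bumn] -> 12 lines: yied ghk gkc uoefb ldhmg bla sopeh bumn wyv ryalq dbc hgkda
Hunk 5: at line 2 remove [uoefb,ldhmg,bla] add [nrlm] -> 10 lines: yied ghk gkc nrlm sopeh bumn wyv ryalq dbc hgkda
Hunk 6: at line 4 remove [sopeh] add [olika,rvb] -> 11 lines: yied ghk gkc nrlm olika rvb bumn wyv ryalq dbc hgkda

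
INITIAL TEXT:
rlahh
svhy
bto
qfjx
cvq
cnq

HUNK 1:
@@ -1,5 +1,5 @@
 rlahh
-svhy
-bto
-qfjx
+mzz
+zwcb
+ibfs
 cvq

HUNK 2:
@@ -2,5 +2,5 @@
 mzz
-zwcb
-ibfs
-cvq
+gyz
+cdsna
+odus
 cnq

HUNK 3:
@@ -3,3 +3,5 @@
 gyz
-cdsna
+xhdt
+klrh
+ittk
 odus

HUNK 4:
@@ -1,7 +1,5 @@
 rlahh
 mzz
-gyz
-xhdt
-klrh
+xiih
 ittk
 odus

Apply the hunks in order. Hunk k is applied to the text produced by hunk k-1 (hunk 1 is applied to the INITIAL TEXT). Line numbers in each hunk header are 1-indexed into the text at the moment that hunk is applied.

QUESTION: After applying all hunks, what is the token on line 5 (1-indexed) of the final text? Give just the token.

Answer: odus

Derivation:
Hunk 1: at line 1 remove [svhy,bto,qfjx] add [mzz,zwcb,ibfs] -> 6 lines: rlahh mzz zwcb ibfs cvq cnq
Hunk 2: at line 2 remove [zwcb,ibfs,cvq] add [gyz,cdsna,odus] -> 6 lines: rlahh mzz gyz cdsna odus cnq
Hunk 3: at line 3 remove [cdsna] add [xhdt,klrh,ittk] -> 8 lines: rlahh mzz gyz xhdt klrh ittk odus cnq
Hunk 4: at line 1 remove [gyz,xhdt,klrh] add [xiih] -> 6 lines: rlahh mzz xiih ittk odus cnq
Final line 5: odus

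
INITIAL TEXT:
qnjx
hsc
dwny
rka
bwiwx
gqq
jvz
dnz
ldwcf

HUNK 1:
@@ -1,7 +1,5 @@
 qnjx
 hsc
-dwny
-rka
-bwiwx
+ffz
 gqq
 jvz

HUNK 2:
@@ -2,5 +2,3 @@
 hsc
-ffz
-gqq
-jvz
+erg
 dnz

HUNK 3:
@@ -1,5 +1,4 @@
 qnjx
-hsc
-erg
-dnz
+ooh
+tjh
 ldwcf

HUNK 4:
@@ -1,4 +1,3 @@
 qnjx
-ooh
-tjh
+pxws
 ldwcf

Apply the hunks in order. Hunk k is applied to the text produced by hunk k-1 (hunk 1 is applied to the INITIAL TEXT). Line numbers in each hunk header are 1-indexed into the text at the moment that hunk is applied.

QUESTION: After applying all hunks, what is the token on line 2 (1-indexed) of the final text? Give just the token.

Answer: pxws

Derivation:
Hunk 1: at line 1 remove [dwny,rka,bwiwx] add [ffz] -> 7 lines: qnjx hsc ffz gqq jvz dnz ldwcf
Hunk 2: at line 2 remove [ffz,gqq,jvz] add [erg] -> 5 lines: qnjx hsc erg dnz ldwcf
Hunk 3: at line 1 remove [hsc,erg,dnz] add [ooh,tjh] -> 4 lines: qnjx ooh tjh ldwcf
Hunk 4: at line 1 remove [ooh,tjh] add [pxws] -> 3 lines: qnjx pxws ldwcf
Final line 2: pxws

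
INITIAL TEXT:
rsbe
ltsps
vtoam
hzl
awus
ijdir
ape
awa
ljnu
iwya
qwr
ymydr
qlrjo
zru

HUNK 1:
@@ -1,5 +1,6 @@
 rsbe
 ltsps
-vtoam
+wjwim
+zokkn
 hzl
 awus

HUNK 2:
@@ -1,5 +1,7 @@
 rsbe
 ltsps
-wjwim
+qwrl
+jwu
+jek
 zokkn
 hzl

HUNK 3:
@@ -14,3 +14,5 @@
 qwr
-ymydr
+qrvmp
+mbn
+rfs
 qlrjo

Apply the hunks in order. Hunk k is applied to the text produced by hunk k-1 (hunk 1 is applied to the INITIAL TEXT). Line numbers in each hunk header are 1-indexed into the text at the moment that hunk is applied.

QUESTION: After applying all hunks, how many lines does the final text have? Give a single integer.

Hunk 1: at line 1 remove [vtoam] add [wjwim,zokkn] -> 15 lines: rsbe ltsps wjwim zokkn hzl awus ijdir ape awa ljnu iwya qwr ymydr qlrjo zru
Hunk 2: at line 1 remove [wjwim] add [qwrl,jwu,jek] -> 17 lines: rsbe ltsps qwrl jwu jek zokkn hzl awus ijdir ape awa ljnu iwya qwr ymydr qlrjo zru
Hunk 3: at line 14 remove [ymydr] add [qrvmp,mbn,rfs] -> 19 lines: rsbe ltsps qwrl jwu jek zokkn hzl awus ijdir ape awa ljnu iwya qwr qrvmp mbn rfs qlrjo zru
Final line count: 19

Answer: 19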